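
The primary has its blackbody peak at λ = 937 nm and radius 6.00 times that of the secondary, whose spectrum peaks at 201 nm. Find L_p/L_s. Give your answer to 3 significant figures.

0.0762

Wien's law gives T ∝ 1/λ_max, so T_p/T_s = λ_s/λ_p = 201/937 = 0.2145.
Then L ∝ R²T⁴ gives L_p/L_s = (6.00)² × (0.2145)⁴ = 36.00 × 0.002118 = 0.07623.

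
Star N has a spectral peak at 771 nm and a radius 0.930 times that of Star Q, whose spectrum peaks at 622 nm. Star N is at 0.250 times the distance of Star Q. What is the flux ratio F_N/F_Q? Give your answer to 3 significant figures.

5.86

Wien's law: T_N/T_Q = λ_Q/λ_N = 622/771 = 0.8067.
L_N/L_Q = (R_N/R_Q)²(T_N/T_Q)⁴ = (0.930)²(0.8067)⁴ = 0.3664.
F_N/F_Q = (L_N/L_Q)/(d_N/d_Q)² = 0.3664/(0.250)² = 5.862.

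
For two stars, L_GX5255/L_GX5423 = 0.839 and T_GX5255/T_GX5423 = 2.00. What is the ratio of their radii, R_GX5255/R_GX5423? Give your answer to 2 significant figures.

0.23

L ∝ R²T⁴ gives R ∝ √L / T², so
R_GX5255/R_GX5423 = √(0.839) / (2.00)² = 0.9160 / 4.000 = 0.2290.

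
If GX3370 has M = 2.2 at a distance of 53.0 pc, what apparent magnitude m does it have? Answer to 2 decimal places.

5.82

m = M + 5 log₁₀(d/10 pc) = 2.2 + 5 log₁₀(53.0/10)
  = 2.2 + 5 × 0.724 = 2.2 + 3.62 = 5.82.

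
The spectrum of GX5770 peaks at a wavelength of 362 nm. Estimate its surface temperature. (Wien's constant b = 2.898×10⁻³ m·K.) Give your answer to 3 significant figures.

T = b/λ_max = 2.898×10⁻³ / (362×10⁻⁹) = 8006 K.

8.01×10^3 K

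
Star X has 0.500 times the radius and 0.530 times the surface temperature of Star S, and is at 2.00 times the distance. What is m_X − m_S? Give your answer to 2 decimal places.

L_X/L_S = (0.500)²(0.530)⁴ = 0.01973.
F_X/F_S = (L_X/L_S)/(d_X/d_S)² = 0.01973/4.000 = 0.004932.
m_X − m_S = −2.5 log₁₀(0.004932) = 5.77.

5.77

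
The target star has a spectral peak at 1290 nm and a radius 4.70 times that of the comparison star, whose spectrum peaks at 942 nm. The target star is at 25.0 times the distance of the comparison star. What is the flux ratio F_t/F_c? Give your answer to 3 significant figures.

Wien's law: T_t/T_c = λ_c/λ_t = 942/1290 = 0.7302.
L_t/L_c = (R_t/R_c)²(T_t/T_c)⁴ = (4.70)²(0.7302)⁴ = 6.281.
F_t/F_c = (L_t/L_c)/(d_t/d_c)² = 6.281/(25.0)² = 0.01005.

0.0100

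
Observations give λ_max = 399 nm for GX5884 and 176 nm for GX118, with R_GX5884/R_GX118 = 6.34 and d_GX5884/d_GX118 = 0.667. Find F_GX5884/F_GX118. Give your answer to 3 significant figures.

3.42

Wien's law: T_GX5884/T_GX118 = λ_GX118/λ_GX5884 = 176/399 = 0.4411.
L_GX5884/L_GX118 = (R_GX5884/R_GX118)²(T_GX5884/T_GX118)⁴ = (6.34)²(0.4411)⁴ = 1.522.
F_GX5884/F_GX118 = (L_GX5884/L_GX118)/(d_GX5884/d_GX118)² = 1.522/(0.667)² = 3.420.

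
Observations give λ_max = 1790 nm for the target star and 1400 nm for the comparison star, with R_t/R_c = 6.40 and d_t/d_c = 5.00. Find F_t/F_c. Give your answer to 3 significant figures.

Wien's law: T_t/T_c = λ_c/λ_t = 1400/1790 = 0.7821.
L_t/L_c = (R_t/R_c)²(T_t/T_c)⁴ = (6.40)²(0.7821)⁴ = 15.33.
F_t/F_c = (L_t/L_c)/(d_t/d_c)² = 15.33/(5.00)² = 0.6131.

0.613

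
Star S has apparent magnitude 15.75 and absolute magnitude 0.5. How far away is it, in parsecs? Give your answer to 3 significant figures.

m − M = 5 log₁₀(d/10 pc)
15.75 − (0.5) = 15.25 = 5 log₁₀(d/10)
d = 10 × 10^(15.25/5) = 10 × 10^3.050 = 1.122×10^4 pc.

1.12×10^4 pc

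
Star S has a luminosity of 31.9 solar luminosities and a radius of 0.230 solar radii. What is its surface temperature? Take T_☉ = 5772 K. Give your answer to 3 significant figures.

T/T_☉ = (L/L_☉)^(1/4) / (R/R_☉)^(1/2)
T = 5772 × (31.9)^(1/4) / √(0.230) = 5772 × 2.377 / 0.4796 = 2.860×10^4 K.

2.86×10^4 K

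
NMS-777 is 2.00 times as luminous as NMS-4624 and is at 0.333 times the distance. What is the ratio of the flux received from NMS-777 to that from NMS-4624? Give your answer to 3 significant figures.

18.0

F = L/(4πd²), so F_NMS-777/F_NMS-4624 = (L_NMS-777/L_NMS-4624) / (d_NMS-777/d_NMS-4624)²
= 2.00 / (0.333)² = 2.00 / 0.1109 = 18.04.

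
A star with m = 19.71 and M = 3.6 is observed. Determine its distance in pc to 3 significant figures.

1.67×10^4 pc

m − M = 5 log₁₀(d/10 pc)
19.71 − (3.6) = 16.11 = 5 log₁₀(d/10)
d = 10 × 10^(16.11/5) = 10 × 10^3.222 = 1.667×10^4 pc.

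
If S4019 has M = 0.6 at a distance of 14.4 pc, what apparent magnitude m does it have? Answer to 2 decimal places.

1.39

m = M + 5 log₁₀(d/10 pc) = 0.6 + 5 log₁₀(14.4/10)
  = 0.6 + 5 × 0.158 = 0.6 + 0.79 = 1.39.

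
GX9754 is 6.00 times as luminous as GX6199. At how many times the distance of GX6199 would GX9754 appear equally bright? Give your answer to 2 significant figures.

2.4

Equal flux requires L_GX9754/d_GX9754² = L_GX6199/d_GX6199², so d_GX9754/d_GX6199 = √(L_GX9754/L_GX6199)
= √(6.00) = 2.449.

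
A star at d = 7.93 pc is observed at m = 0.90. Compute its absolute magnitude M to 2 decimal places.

M = m − 5 log₁₀(d/10 pc) = 0.90 − 5 log₁₀(7.93/10)
  = 0.90 − 5 × -0.101 = 0.90 − -0.50 = 1.40.

1.40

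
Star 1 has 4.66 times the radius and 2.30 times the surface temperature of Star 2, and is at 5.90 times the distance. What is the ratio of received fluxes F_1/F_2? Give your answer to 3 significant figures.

17.5

L_1/L_2 = (R_1/R_2)²(T_1/T_2)⁴ = (4.66)² × (2.30)⁴ = 607.7.
F_1/F_2 = (L_1/L_2)/(d_1/d_2)² = 607.7 / (5.90)² = 17.46.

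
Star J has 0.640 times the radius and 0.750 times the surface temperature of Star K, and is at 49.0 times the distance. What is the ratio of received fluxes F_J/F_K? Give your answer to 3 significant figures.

L_J/L_K = (R_J/R_K)²(T_J/T_K)⁴ = (0.640)² × (0.750)⁴ = 0.1296.
F_J/F_K = (L_J/L_K)/(d_J/d_K)² = 0.1296 / (49.0)² = 5.398×10^-5.

5.40×10^-5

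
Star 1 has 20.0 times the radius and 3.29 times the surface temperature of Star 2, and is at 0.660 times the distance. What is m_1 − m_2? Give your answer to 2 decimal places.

-12.58

L_1/L_2 = (20.0)²(3.29)⁴ = 4.686×10^4.
F_1/F_2 = (L_1/L_2)/(d_1/d_2)² = 4.686×10^4/0.4356 = 1.076×10^5.
m_1 − m_2 = −2.5 log₁₀(1.076×10^5) = -12.58.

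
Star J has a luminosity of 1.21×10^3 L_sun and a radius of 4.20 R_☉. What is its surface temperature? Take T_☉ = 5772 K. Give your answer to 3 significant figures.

T/T_☉ = (L/L_☉)^(1/4) / (R/R_☉)^(1/2)
T = 5772 × (1.21×10^3)^(1/4) / √(4.20) = 5772 × 5.898 / 2.049 = 1.661×10^4 K.

1.66×10^4 K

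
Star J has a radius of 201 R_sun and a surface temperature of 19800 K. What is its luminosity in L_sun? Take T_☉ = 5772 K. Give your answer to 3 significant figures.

L/L_☉ = (R/R_☉)² (T/T_☉)⁴ = (201)² × (19800/5772)⁴
       = 4.040×10^4 × (3.430)⁴ = 4.040×10^4 × 138.5 = 5.594×10^6.

5.59×10^6 L_sun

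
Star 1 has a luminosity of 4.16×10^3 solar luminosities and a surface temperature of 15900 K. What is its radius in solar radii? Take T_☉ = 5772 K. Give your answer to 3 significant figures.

8.50 solar radii

R/R_☉ = √(L/L_☉) / (T/T_☉)² = √(4.16×10^3) / (2.755)²
       = 64.50 / 7.588 = 8.500.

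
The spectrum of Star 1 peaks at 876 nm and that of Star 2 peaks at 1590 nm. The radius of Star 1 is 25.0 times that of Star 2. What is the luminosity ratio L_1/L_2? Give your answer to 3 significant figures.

Wien's law gives T ∝ 1/λ_max, so T_1/T_2 = λ_2/λ_1 = 1590/876 = 1.815.
Then L ∝ R²T⁴ gives L_1/L_2 = (25.0)² × (1.815)⁴ = 625.0 × 10.85 = 6783.

6.78×10^3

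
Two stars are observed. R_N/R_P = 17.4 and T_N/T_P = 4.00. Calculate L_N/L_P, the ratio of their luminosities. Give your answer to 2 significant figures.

From the Stefan–Boltzmann law, L ∝ R²T⁴, so
L_N/L_P = (R_N/R_P)² (T_N/T_P)⁴ = (17.4)² × (4.00)⁴ = 302.8 × 256.0 = 7.751×10^4.

7.8×10^4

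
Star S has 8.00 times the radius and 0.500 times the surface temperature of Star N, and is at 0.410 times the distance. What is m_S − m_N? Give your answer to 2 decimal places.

-3.44

L_S/L_N = (8.00)²(0.500)⁴ = 4.000.
F_S/F_N = (L_S/L_N)/(d_S/d_N)² = 4.000/0.1681 = 23.80.
m_S − m_N = −2.5 log₁₀(23.80) = -3.44.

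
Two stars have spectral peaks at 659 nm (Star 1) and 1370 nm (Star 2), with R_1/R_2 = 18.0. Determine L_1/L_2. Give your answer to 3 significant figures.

Wien's law gives T ∝ 1/λ_max, so T_1/T_2 = λ_2/λ_1 = 1370/659 = 2.079.
Then L ∝ R²T⁴ gives L_1/L_2 = (18.0)² × (2.079)⁴ = 324.0 × 18.68 = 6052.

6.05×10^3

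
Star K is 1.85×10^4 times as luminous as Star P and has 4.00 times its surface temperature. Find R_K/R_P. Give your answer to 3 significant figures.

L ∝ R²T⁴ gives R ∝ √L / T², so
R_K/R_P = √(1.85×10^4) / (4.00)² = 136.0 / 16.00 = 8.501.

8.50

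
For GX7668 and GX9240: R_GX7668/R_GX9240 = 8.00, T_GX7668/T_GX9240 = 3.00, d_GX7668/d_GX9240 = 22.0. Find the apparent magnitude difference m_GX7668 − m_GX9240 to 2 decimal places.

-2.57

L_GX7668/L_GX9240 = (8.00)²(3.00)⁴ = 5184.
F_GX7668/F_GX9240 = (L_GX7668/L_GX9240)/(d_GX7668/d_GX9240)² = 5184/484.0 = 10.71.
m_GX7668 − m_GX9240 = −2.5 log₁₀(10.71) = -2.57.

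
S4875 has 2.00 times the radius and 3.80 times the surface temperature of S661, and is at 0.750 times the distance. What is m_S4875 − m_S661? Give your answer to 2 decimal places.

-7.93

L_S4875/L_S661 = (2.00)²(3.80)⁴ = 834.1.
F_S4875/F_S661 = (L_S4875/L_S661)/(d_S4875/d_S661)² = 834.1/0.5625 = 1483.
m_S4875 − m_S661 = −2.5 log₁₀(1483) = -7.93.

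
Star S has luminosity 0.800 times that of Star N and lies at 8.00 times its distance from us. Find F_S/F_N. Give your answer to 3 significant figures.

F = L/(4πd²), so F_S/F_N = (L_S/L_N) / (d_S/d_N)²
= 0.800 / (8.00)² = 0.800 / 64.00 = 0.01250.

0.0125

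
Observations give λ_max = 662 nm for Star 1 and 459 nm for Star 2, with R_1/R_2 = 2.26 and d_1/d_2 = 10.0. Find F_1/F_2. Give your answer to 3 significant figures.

0.0118

Wien's law: T_1/T_2 = λ_2/λ_1 = 459/662 = 0.6934.
L_1/L_2 = (R_1/R_2)²(T_1/T_2)⁴ = (2.26)²(0.6934)⁴ = 1.180.
F_1/F_2 = (L_1/L_2)/(d_1/d_2)² = 1.180/(10.0)² = 0.01180.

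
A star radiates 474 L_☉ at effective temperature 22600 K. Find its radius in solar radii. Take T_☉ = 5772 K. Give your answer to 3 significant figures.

R/R_☉ = √(L/L_☉) / (T/T_☉)² = √(474) / (3.915)²
       = 21.77 / 15.33 = 1.420.

1.42 solar radii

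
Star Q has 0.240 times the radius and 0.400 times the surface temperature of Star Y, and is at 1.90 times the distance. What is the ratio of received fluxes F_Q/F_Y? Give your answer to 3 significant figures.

4.08×10^-4

L_Q/L_Y = (R_Q/R_Y)²(T_Q/T_Y)⁴ = (0.240)² × (0.400)⁴ = 0.001475.
F_Q/F_Y = (L_Q/L_Y)/(d_Q/d_Y)² = 0.001475 / (1.90)² = 4.085×10^-4.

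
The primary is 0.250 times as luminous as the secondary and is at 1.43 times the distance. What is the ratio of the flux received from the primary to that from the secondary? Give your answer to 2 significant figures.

F = L/(4πd²), so F_p/F_s = (L_p/L_s) / (d_p/d_s)²
= 0.250 / (1.43)² = 0.250 / 2.045 = 0.1223.

0.12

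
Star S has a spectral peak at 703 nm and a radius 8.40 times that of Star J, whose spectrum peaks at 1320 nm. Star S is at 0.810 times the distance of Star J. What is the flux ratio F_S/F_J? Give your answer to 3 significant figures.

Wien's law: T_S/T_J = λ_J/λ_S = 1320/703 = 1.878.
L_S/L_J = (R_S/R_J)²(T_S/T_J)⁴ = (8.40)²(1.878)⁴ = 877.1.
F_S/F_J = (L_S/L_J)/(d_S/d_J)² = 877.1/(0.810)² = 1337.

1.34×10^3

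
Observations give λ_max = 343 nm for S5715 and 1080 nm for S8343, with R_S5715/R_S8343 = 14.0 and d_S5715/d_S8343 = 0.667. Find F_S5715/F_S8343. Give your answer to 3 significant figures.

4.33×10^4

Wien's law: T_S5715/T_S8343 = λ_S8343/λ_S5715 = 1080/343 = 3.149.
L_S5715/L_S8343 = (R_S5715/R_S8343)²(T_S5715/T_S8343)⁴ = (14.0)²(3.149)⁴ = 1.927×10^4.
F_S5715/F_S8343 = (L_S5715/L_S8343)/(d_S5715/d_S8343)² = 1.927×10^4/(0.667)² = 4.330×10^4.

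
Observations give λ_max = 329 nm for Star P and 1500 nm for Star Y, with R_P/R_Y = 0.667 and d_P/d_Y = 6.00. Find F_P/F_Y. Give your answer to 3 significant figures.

Wien's law: T_P/T_Y = λ_Y/λ_P = 1500/329 = 4.559.
L_P/L_Y = (R_P/R_Y)²(T_P/T_Y)⁴ = (0.667)²(4.559)⁴ = 192.2.
F_P/F_Y = (L_P/L_Y)/(d_P/d_Y)² = 192.2/(6.00)² = 5.340.

5.34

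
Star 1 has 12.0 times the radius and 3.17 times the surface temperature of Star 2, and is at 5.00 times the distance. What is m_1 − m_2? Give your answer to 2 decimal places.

-6.91

L_1/L_2 = (12.0)²(3.17)⁴ = 1.454×10^4.
F_1/F_2 = (L_1/L_2)/(d_1/d_2)² = 1.454×10^4/25.00 = 581.6.
m_1 − m_2 = −2.5 log₁₀(581.6) = -6.91.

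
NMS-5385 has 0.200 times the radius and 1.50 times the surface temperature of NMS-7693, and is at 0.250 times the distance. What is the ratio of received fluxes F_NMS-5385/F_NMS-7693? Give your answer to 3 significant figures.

L_NMS-5385/L_NMS-7693 = (R_NMS-5385/R_NMS-7693)²(T_NMS-5385/T_NMS-7693)⁴ = (0.200)² × (1.50)⁴ = 0.2025.
F_NMS-5385/F_NMS-7693 = (L_NMS-5385/L_NMS-7693)/(d_NMS-5385/d_NMS-7693)² = 0.2025 / (0.250)² = 3.240.

3.24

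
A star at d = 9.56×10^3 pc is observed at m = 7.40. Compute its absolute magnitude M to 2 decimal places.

-7.50

M = m − 5 log₁₀(d/10 pc) = 7.40 − 5 log₁₀(9.56×10^3/10)
  = 7.40 − 5 × 2.980 = 7.40 − 14.90 = -7.50.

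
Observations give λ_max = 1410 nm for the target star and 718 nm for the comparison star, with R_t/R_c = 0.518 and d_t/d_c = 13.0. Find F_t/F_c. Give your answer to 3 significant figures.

1.07×10^-4

Wien's law: T_t/T_c = λ_c/λ_t = 718/1410 = 0.5092.
L_t/L_c = (R_t/R_c)²(T_t/T_c)⁴ = (0.518)²(0.5092)⁴ = 0.01804.
F_t/F_c = (L_t/L_c)/(d_t/d_c)² = 0.01804/(13.0)² = 1.068×10^-4.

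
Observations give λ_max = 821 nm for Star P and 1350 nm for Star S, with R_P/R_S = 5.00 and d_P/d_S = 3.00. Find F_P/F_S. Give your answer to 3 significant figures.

Wien's law: T_P/T_S = λ_S/λ_P = 1350/821 = 1.644.
L_P/L_S = (R_P/R_S)²(T_P/T_S)⁴ = (5.00)²(1.644)⁴ = 182.8.
F_P/F_S = (L_P/L_S)/(d_P/d_S)² = 182.8/(3.00)² = 20.31.

20.3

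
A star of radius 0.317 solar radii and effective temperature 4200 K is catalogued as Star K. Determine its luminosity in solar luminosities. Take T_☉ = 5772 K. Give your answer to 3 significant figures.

L/L_☉ = (R/R_☉)² (T/T_☉)⁴ = (0.317)² × (4200/5772)⁴
       = 0.1005 × (0.7277)⁴ = 0.1005 × 0.2803 = 0.02817.

0.0282 solar luminosities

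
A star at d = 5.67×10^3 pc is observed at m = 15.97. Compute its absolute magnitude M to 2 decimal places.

M = m − 5 log₁₀(d/10 pc) = 15.97 − 5 log₁₀(5.67×10^3/10)
  = 15.97 − 5 × 2.754 = 15.97 − 13.77 = 2.20.

2.20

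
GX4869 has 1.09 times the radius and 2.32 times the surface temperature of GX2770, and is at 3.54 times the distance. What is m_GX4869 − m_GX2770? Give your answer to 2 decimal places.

L_GX4869/L_GX2770 = (1.09)²(2.32)⁴ = 34.42.
F_GX4869/F_GX2770 = (L_GX4869/L_GX2770)/(d_GX4869/d_GX2770)² = 34.42/12.53 = 2.747.
m_GX4869 − m_GX2770 = −2.5 log₁₀(2.747) = -1.10.

-1.10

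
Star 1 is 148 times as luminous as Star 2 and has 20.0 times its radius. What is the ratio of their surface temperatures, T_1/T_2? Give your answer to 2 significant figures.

0.78

L ∝ R²T⁴ gives T ∝ (L/R²)^(1/4), so
T_1/T_2 = (148 / 20.0²)^(1/4) = (0.3700)^(1/4) = 0.7799.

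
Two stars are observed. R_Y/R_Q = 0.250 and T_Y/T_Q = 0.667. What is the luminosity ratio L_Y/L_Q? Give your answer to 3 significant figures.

From the Stefan–Boltzmann law, L ∝ R²T⁴, so
L_Y/L_Q = (R_Y/R_Q)² (T_Y/T_Q)⁴ = (0.250)² × (0.667)⁴ = 0.06250 × 0.1979 = 0.01237.

0.0124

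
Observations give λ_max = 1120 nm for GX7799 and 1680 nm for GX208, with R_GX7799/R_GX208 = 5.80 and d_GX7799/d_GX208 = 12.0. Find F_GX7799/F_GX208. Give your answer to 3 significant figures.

Wien's law: T_GX7799/T_GX208 = λ_GX208/λ_GX7799 = 1680/1120 = 1.500.
L_GX7799/L_GX208 = (R_GX7799/R_GX208)²(T_GX7799/T_GX208)⁴ = (5.80)²(1.500)⁴ = 170.3.
F_GX7799/F_GX208 = (L_GX7799/L_GX208)/(d_GX7799/d_GX208)² = 170.3/(12.0)² = 1.183.

1.18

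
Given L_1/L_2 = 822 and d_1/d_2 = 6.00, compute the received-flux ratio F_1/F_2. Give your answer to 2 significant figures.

23

F = L/(4πd²), so F_1/F_2 = (L_1/L_2) / (d_1/d_2)²
= 822 / (6.00)² = 822 / 36.00 = 22.83.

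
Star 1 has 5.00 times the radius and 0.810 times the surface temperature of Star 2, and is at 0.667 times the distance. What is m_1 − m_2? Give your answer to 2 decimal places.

-3.46

L_1/L_2 = (5.00)²(0.810)⁴ = 10.76.
F_1/F_2 = (L_1/L_2)/(d_1/d_2)² = 10.76/0.4449 = 24.19.
m_1 − m_2 = −2.5 log₁₀(24.19) = -3.46.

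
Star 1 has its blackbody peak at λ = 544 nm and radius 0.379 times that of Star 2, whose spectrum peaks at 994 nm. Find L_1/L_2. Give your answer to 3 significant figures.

1.60

Wien's law gives T ∝ 1/λ_max, so T_1/T_2 = λ_2/λ_1 = 994/544 = 1.827.
Then L ∝ R²T⁴ gives L_1/L_2 = (0.379)² × (1.827)⁴ = 0.1436 × 11.15 = 1.601.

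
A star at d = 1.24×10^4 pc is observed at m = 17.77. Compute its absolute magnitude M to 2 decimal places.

2.30

M = m − 5 log₁₀(d/10 pc) = 17.77 − 5 log₁₀(1.24×10^4/10)
  = 17.77 − 5 × 3.093 = 17.77 − 15.47 = 2.30.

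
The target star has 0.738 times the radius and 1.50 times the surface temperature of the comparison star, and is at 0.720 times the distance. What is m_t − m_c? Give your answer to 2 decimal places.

L_t/L_c = (0.738)²(1.50)⁴ = 2.757.
F_t/F_c = (L_t/L_c)/(d_t/d_c)² = 2.757/0.5184 = 5.319.
m_t − m_c = −2.5 log₁₀(5.319) = -1.81.

-1.81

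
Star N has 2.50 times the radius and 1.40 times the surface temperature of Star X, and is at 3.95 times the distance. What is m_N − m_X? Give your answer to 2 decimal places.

L_N/L_X = (2.50)²(1.40)⁴ = 24.01.
F_N/F_X = (L_N/L_X)/(d_N/d_X)² = 24.01/15.60 = 1.539.
m_N − m_X = −2.5 log₁₀(1.539) = -0.47.

-0.47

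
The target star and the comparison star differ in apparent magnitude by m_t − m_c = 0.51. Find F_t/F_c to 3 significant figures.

F_t/F_c = 10^(−(m_t − m_c)/2.5) = 10^(-0.51/2.5) = 10^-0.204 = 0.6252.

0.625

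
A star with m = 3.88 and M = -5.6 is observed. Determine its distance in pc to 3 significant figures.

m − M = 5 log₁₀(d/10 pc)
3.88 − (-5.6) = 9.48 = 5 log₁₀(d/10)
d = 10 × 10^(9.48/5) = 10 × 10^1.896 = 787.0 pc.

787 pc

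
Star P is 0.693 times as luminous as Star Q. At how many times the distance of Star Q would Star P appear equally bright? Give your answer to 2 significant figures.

0.83

Equal flux requires L_P/d_P² = L_Q/d_Q², so d_P/d_Q = √(L_P/L_Q)
= √(0.693) = 0.8325.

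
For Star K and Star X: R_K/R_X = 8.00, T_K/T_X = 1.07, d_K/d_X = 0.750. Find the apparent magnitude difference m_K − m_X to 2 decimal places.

L_K/L_X = (8.00)²(1.07)⁴ = 83.89.
F_K/F_X = (L_K/L_X)/(d_K/d_X)² = 83.89/0.5625 = 149.1.
m_K − m_X = −2.5 log₁₀(149.1) = -5.43.

-5.43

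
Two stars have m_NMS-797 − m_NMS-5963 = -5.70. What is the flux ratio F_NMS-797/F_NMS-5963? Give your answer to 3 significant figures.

F_NMS-797/F_NMS-5963 = 10^(−(m_NMS-797 − m_NMS-5963)/2.5) = 10^(5.70/2.5) = 10^2.280 = 190.5.

191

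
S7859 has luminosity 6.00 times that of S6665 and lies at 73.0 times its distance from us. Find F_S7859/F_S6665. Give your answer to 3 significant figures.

F = L/(4πd²), so F_S7859/F_S6665 = (L_S7859/L_S6665) / (d_S7859/d_S6665)²
= 6.00 / (73.0)² = 6.00 / 5329 = 0.001126.

0.00113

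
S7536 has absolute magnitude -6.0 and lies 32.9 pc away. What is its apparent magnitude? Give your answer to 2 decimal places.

-3.41

m = M + 5 log₁₀(d/10 pc) = -6.0 + 5 log₁₀(32.9/10)
  = -6.0 + 5 × 0.517 = -6.0 + 2.59 = -3.41.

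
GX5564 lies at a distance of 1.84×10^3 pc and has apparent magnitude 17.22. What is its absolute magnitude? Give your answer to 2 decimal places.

M = m − 5 log₁₀(d/10 pc) = 17.22 − 5 log₁₀(1.84×10^3/10)
  = 17.22 − 5 × 2.265 = 17.22 − 11.32 = 5.90.

5.90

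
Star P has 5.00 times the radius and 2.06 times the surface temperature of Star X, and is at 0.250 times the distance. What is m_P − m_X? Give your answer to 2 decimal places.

-9.64

L_P/L_X = (5.00)²(2.06)⁴ = 450.2.
F_P/F_X = (L_P/L_X)/(d_P/d_X)² = 450.2/0.06250 = 7203.
m_P − m_X = −2.5 log₁₀(7203) = -9.64.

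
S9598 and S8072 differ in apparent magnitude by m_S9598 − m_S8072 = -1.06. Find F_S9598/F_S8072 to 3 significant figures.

2.65

F_S9598/F_S8072 = 10^(−(m_S9598 − m_S8072)/2.5) = 10^(1.06/2.5) = 10^0.424 = 2.655.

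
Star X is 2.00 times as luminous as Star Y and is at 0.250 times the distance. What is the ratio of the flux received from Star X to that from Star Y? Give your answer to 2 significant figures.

32

F = L/(4πd²), so F_X/F_Y = (L_X/L_Y) / (d_X/d_Y)²
= 2.00 / (0.250)² = 2.00 / 0.06250 = 32.00.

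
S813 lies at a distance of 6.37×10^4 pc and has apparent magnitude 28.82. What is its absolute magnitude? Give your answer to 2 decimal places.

M = m − 5 log₁₀(d/10 pc) = 28.82 − 5 log₁₀(6.37×10^4/10)
  = 28.82 − 5 × 3.804 = 28.82 − 19.02 = 9.80.

9.80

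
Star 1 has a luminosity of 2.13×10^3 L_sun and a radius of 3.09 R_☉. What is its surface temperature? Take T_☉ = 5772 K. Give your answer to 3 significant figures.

2.23×10^4 K

T/T_☉ = (L/L_☉)^(1/4) / (R/R_☉)^(1/2)
T = 5772 × (2.13×10^3)^(1/4) / √(3.09) = 5772 × 6.794 / 1.758 = 2.231×10^4 K.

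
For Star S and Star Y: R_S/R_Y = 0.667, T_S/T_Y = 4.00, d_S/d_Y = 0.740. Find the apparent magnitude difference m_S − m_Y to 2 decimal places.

-5.80

L_S/L_Y = (0.667)²(4.00)⁴ = 113.9.
F_S/F_Y = (L_S/L_Y)/(d_S/d_Y)² = 113.9/0.5476 = 208.0.
m_S − m_Y = −2.5 log₁₀(208.0) = -5.80.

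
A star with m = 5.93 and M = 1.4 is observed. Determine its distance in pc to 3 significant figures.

80.5 pc

m − M = 5 log₁₀(d/10 pc)
5.93 − (1.4) = 4.53 = 5 log₁₀(d/10)
d = 10 × 10^(4.53/5) = 10 × 10^0.906 = 80.54 pc.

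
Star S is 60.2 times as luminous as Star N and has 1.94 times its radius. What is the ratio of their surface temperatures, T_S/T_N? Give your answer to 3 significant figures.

L ∝ R²T⁴ gives T ∝ (L/R²)^(1/4), so
T_S/T_N = (60.2 / 1.94²)^(1/4) = (16.00)^(1/4) = 2.000.

2.00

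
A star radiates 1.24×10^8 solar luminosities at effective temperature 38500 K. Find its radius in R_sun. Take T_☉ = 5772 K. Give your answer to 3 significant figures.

250 R_sun

R/R_☉ = √(L/L_☉) / (T/T_☉)² = √(1.24×10^8) / (6.670)²
       = 1.114×10^4 / 44.49 = 250.3.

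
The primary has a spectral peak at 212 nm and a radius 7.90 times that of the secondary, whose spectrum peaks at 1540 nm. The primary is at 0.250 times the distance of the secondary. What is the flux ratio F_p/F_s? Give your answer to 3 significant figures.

Wien's law: T_p/T_s = λ_s/λ_p = 1540/212 = 7.264.
L_p/L_s = (R_p/R_s)²(T_p/T_s)⁴ = (7.90)²(7.264)⁴ = 1.738×10^5.
F_p/F_s = (L_p/L_s)/(d_p/d_s)² = 1.738×10^5/(0.250)² = 2.780×10^6.

2.78×10^6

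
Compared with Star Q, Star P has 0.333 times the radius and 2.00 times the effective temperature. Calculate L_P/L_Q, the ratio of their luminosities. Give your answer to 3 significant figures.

From the Stefan–Boltzmann law, L ∝ R²T⁴, so
L_P/L_Q = (R_P/R_Q)² (T_P/T_Q)⁴ = (0.333)² × (2.00)⁴ = 0.1109 × 16.00 = 1.774.

1.77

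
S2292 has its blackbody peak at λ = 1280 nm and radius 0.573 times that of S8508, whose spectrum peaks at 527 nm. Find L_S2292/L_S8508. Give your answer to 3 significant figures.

Wien's law gives T ∝ 1/λ_max, so T_S2292/T_S8508 = λ_S8508/λ_S2292 = 527/1280 = 0.4117.
Then L ∝ R²T⁴ gives L_S2292/L_S8508 = (0.573)² × (0.4117)⁴ = 0.3283 × 0.02873 = 0.009434.

0.00943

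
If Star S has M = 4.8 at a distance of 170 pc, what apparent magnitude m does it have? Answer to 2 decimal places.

m = M + 5 log₁₀(d/10 pc) = 4.8 + 5 log₁₀(170/10)
  = 4.8 + 5 × 1.230 = 4.8 + 6.15 = 10.95.

10.95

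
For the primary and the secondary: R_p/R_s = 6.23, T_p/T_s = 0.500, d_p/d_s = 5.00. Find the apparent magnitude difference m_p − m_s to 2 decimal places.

L_p/L_s = (6.23)²(0.500)⁴ = 2.426.
F_p/F_s = (L_p/L_s)/(d_p/d_s)² = 2.426/25.00 = 0.09703.
m_p − m_s = −2.5 log₁₀(0.09703) = 2.53.

2.53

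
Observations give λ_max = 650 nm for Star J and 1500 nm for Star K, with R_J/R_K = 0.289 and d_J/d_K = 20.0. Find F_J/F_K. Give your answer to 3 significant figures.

Wien's law: T_J/T_K = λ_K/λ_J = 1500/650 = 2.308.
L_J/L_K = (R_J/R_K)²(T_J/T_K)⁴ = (0.289)²(2.308)⁴ = 2.369.
F_J/F_K = (L_J/L_K)/(d_J/d_K)² = 2.369/(20.0)² = 0.005922.

0.00592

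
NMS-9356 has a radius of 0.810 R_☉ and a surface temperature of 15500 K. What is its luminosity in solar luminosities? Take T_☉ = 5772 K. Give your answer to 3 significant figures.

34.1 solar luminosities

L/L_☉ = (R/R_☉)² (T/T_☉)⁴ = (0.810)² × (15500/5772)⁴
       = 0.6561 × (2.685)⁴ = 0.6561 × 52.00 = 34.12.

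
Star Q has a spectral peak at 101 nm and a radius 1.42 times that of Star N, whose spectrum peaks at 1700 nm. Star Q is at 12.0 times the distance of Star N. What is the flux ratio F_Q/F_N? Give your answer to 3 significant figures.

Wien's law: T_Q/T_N = λ_N/λ_Q = 1700/101 = 16.83.
L_Q/L_N = (R_Q/R_N)²(T_Q/T_N)⁴ = (1.42)²(16.83)⁴ = 1.618×10^5.
F_Q/F_N = (L_Q/L_N)/(d_Q/d_N)² = 1.618×10^5/(12.0)² = 1124.

1.12×10^3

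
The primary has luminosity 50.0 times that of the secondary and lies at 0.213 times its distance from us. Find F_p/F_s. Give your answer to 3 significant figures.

F = L/(4πd²), so F_p/F_s = (L_p/L_s) / (d_p/d_s)²
= 50.0 / (0.213)² = 50.0 / 0.04537 = 1102.

1.10×10^3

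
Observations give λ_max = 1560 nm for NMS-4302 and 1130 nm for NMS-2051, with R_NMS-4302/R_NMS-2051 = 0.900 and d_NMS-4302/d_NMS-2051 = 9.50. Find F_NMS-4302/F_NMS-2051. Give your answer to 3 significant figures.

Wien's law: T_NMS-4302/T_NMS-2051 = λ_NMS-2051/λ_NMS-4302 = 1130/1560 = 0.7244.
L_NMS-4302/L_NMS-2051 = (R_NMS-4302/R_NMS-2051)²(T_NMS-4302/T_NMS-2051)⁴ = (0.900)²(0.7244)⁴ = 0.2230.
F_NMS-4302/F_NMS-2051 = (L_NMS-4302/L_NMS-2051)/(d_NMS-4302/d_NMS-2051)² = 0.2230/(9.50)² = 0.002471.

0.00247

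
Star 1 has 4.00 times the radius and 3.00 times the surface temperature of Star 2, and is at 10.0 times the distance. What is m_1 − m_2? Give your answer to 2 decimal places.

-2.78

L_1/L_2 = (4.00)²(3.00)⁴ = 1296.
F_1/F_2 = (L_1/L_2)/(d_1/d_2)² = 1296/100.0 = 12.96.
m_1 − m_2 = −2.5 log₁₀(12.96) = -2.78.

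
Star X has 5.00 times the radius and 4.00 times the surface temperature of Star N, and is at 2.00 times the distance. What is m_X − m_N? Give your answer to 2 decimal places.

-8.01

L_X/L_N = (5.00)²(4.00)⁴ = 6400.
F_X/F_N = (L_X/L_N)/(d_X/d_N)² = 6400/4.000 = 1600.
m_X − m_N = −2.5 log₁₀(1600) = -8.01.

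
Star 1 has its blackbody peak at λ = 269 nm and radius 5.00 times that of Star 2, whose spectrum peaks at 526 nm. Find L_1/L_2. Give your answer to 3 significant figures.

365

Wien's law gives T ∝ 1/λ_max, so T_1/T_2 = λ_2/λ_1 = 526/269 = 1.955.
Then L ∝ R²T⁴ gives L_1/L_2 = (5.00)² × (1.955)⁴ = 25.00 × 14.62 = 365.5.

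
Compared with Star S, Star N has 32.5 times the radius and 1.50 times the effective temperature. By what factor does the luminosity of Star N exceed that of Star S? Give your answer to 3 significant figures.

From the Stefan–Boltzmann law, L ∝ R²T⁴, so
L_N/L_S = (R_N/R_S)² (T_N/T_S)⁴ = (32.5)² × (1.50)⁴ = 1056 × 5.062 = 5347.

5.35×10^3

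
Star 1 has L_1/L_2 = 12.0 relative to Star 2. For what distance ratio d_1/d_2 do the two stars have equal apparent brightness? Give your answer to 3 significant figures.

Equal flux requires L_1/d_1² = L_2/d_2², so d_1/d_2 = √(L_1/L_2)
= √(12.0) = 3.464.

3.46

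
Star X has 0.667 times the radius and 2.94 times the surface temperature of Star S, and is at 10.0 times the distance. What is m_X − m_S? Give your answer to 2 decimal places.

L_X/L_S = (0.667)²(2.94)⁴ = 33.24.
F_X/F_S = (L_X/L_S)/(d_X/d_S)² = 33.24/100.0 = 0.3324.
m_X − m_S = −2.5 log₁₀(0.3324) = 1.20.

1.20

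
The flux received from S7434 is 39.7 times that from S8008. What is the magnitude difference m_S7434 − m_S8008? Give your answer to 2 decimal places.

m_S7434 − m_S8008 = −2.5 log₁₀(F_S7434/F_S8008) = −2.5 log₁₀(39.7) = −2.5 × (1.599) = -3.997.

-4.00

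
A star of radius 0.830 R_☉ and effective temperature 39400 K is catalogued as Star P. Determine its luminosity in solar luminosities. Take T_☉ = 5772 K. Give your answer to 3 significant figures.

1.50×10^3 solar luminosities

L/L_☉ = (R/R_☉)² (T/T_☉)⁴ = (0.830)² × (39400/5772)⁴
       = 0.6889 × (6.826)⁴ = 0.6889 × 2171 = 1496.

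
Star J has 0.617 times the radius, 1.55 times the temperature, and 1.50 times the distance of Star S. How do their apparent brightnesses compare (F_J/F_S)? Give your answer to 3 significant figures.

L_J/L_S = (R_J/R_S)²(T_J/T_S)⁴ = (0.617)² × (1.55)⁴ = 2.197.
F_J/F_S = (L_J/L_S)/(d_J/d_S)² = 2.197 / (1.50)² = 0.9766.

0.977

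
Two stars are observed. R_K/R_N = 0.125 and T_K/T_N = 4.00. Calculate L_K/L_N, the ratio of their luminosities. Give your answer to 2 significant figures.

4.0

From the Stefan–Boltzmann law, L ∝ R²T⁴, so
L_K/L_N = (R_K/R_N)² (T_K/T_N)⁴ = (0.125)² × (4.00)⁴ = 0.01562 × 256.0 = 4.000.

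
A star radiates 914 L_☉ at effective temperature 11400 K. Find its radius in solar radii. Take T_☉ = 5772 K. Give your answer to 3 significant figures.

7.75 solar radii

R/R_☉ = √(L/L_☉) / (T/T_☉)² = √(914) / (1.975)²
       = 30.23 / 3.901 = 7.750.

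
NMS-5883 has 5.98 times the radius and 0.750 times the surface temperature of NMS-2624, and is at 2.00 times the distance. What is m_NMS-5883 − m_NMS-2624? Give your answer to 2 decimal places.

L_NMS-5883/L_NMS-2624 = (5.98)²(0.750)⁴ = 11.31.
F_NMS-5883/F_NMS-2624 = (L_NMS-5883/L_NMS-2624)/(d_NMS-5883/d_NMS-2624)² = 11.31/4.000 = 2.829.
m_NMS-5883 − m_NMS-2624 = −2.5 log₁₀(2.829) = -1.13.

-1.13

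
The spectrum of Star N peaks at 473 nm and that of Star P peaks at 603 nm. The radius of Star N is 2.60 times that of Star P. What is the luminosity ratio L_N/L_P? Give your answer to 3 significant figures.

17.9

Wien's law gives T ∝ 1/λ_max, so T_N/T_P = λ_P/λ_N = 603/473 = 1.275.
Then L ∝ R²T⁴ gives L_N/L_P = (2.60)² × (1.275)⁴ = 6.760 × 2.641 = 17.86.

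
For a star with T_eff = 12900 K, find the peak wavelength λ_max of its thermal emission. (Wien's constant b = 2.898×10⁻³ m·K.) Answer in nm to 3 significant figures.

λ_max = b/T = 2.898×10⁻³ / 12900 = 2.25×10^-7 m = 224.7 nm.

225 nm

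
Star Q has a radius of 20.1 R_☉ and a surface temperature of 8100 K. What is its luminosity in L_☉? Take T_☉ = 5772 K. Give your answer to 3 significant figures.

L/L_☉ = (R/R_☉)² (T/T_☉)⁴ = (20.1)² × (8100/5772)⁴
       = 404.0 × (1.403)⁴ = 404.0 × 3.878 = 1567.

1.57×10^3 L_☉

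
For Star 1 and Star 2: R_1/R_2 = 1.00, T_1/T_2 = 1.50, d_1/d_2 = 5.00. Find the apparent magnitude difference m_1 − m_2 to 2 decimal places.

L_1/L_2 = (1.00)²(1.50)⁴ = 5.062.
F_1/F_2 = (L_1/L_2)/(d_1/d_2)² = 5.062/25.00 = 0.2025.
m_1 − m_2 = −2.5 log₁₀(0.2025) = 1.73.

1.73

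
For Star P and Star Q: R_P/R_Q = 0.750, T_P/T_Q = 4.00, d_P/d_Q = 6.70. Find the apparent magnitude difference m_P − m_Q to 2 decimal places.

L_P/L_Q = (0.750)²(4.00)⁴ = 144.0.
F_P/F_Q = (L_P/L_Q)/(d_P/d_Q)² = 144.0/44.89 = 3.208.
m_P − m_Q = −2.5 log₁₀(3.208) = -1.27.

-1.27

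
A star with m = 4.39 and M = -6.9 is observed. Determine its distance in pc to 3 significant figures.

1.81×10^3 pc

m − M = 5 log₁₀(d/10 pc)
4.39 − (-6.9) = 11.29 = 5 log₁₀(d/10)
d = 10 × 10^(11.29/5) = 10 × 10^2.258 = 1811 pc.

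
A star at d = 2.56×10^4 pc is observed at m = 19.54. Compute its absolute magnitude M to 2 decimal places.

2.50

M = m − 5 log₁₀(d/10 pc) = 19.54 − 5 log₁₀(2.56×10^4/10)
  = 19.54 − 5 × 3.408 = 19.54 − 17.04 = 2.50.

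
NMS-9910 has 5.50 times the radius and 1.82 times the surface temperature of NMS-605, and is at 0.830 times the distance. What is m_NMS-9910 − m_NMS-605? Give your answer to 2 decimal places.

L_NMS-9910/L_NMS-605 = (5.50)²(1.82)⁴ = 331.9.
F_NMS-9910/F_NMS-605 = (L_NMS-9910/L_NMS-605)/(d_NMS-9910/d_NMS-605)² = 331.9/0.6889 = 481.8.
m_NMS-9910 − m_NMS-605 = −2.5 log₁₀(481.8) = -6.71.

-6.71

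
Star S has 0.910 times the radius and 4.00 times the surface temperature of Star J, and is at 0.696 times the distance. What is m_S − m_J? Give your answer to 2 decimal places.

L_S/L_J = (0.910)²(4.00)⁴ = 212.0.
F_S/F_J = (L_S/L_J)/(d_S/d_J)² = 212.0/0.4844 = 437.6.
m_S − m_J = −2.5 log₁₀(437.6) = -6.60.

-6.60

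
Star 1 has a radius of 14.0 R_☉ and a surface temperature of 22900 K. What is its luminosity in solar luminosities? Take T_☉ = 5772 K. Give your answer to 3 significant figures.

L/L_☉ = (R/R_☉)² (T/T_☉)⁴ = (14.0)² × (22900/5772)⁴
       = 196.0 × (3.967)⁴ = 196.0 × 247.8 = 4.856×10^4.

4.86×10^4 solar luminosities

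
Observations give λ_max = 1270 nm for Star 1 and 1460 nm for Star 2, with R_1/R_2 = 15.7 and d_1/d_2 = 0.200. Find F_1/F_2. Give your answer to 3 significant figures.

1.08×10^4

Wien's law: T_1/T_2 = λ_2/λ_1 = 1460/1270 = 1.150.
L_1/L_2 = (R_1/R_2)²(T_1/T_2)⁴ = (15.7)²(1.150)⁴ = 430.5.
F_1/F_2 = (L_1/L_2)/(d_1/d_2)² = 430.5/(0.200)² = 1.076×10^4.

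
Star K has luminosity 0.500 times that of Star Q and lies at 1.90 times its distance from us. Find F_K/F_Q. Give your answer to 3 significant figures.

F = L/(4πd²), so F_K/F_Q = (L_K/L_Q) / (d_K/d_Q)²
= 0.500 / (1.90)² = 0.500 / 3.610 = 0.1385.

0.139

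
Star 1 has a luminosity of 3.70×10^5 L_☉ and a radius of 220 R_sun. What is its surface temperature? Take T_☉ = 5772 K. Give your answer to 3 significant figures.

9.60×10^3 K

T/T_☉ = (L/L_☉)^(1/4) / (R/R_☉)^(1/2)
T = 5772 × (3.70×10^5)^(1/4) / √(220) = 5772 × 24.66 / 14.83 = 9598 K.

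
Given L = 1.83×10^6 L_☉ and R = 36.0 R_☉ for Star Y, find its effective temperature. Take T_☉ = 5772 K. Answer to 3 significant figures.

T/T_☉ = (L/L_☉)^(1/4) / (R/R_☉)^(1/2)
T = 5772 × (1.83×10^6)^(1/4) / √(36.0) = 5772 × 36.78 / 6.000 = 3.538×10^4 K.

3.54×10^4 K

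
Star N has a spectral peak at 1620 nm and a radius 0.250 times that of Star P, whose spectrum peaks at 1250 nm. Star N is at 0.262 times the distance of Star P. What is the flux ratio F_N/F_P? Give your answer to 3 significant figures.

0.323

Wien's law: T_N/T_P = λ_P/λ_N = 1250/1620 = 0.7716.
L_N/L_P = (R_N/R_P)²(T_N/T_P)⁴ = (0.250)²(0.7716)⁴ = 0.02215.
F_N/F_P = (L_N/L_P)/(d_N/d_P)² = 0.02215/(0.262)² = 0.3227.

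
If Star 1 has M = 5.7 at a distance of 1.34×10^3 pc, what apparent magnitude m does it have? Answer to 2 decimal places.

m = M + 5 log₁₀(d/10 pc) = 5.7 + 5 log₁₀(1.34×10^3/10)
  = 5.7 + 5 × 2.127 = 5.7 + 10.64 = 16.34.

16.34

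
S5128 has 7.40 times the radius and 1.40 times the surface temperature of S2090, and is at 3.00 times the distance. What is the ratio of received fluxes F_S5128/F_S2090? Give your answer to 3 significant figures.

L_S5128/L_S2090 = (R_S5128/R_S2090)²(T_S5128/T_S2090)⁴ = (7.40)² × (1.40)⁴ = 210.4.
F_S5128/F_S2090 = (L_S5128/L_S2090)/(d_S5128/d_S2090)² = 210.4 / (3.00)² = 23.37.

23.4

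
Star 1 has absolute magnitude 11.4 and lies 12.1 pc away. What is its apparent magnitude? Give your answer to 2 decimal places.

m = M + 5 log₁₀(d/10 pc) = 11.4 + 5 log₁₀(12.1/10)
  = 11.4 + 5 × 0.083 = 11.4 + 0.41 = 11.81.

11.81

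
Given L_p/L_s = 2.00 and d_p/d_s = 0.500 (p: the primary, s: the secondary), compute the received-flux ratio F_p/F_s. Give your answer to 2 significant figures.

8.0

F = L/(4πd²), so F_p/F_s = (L_p/L_s) / (d_p/d_s)²
= 2.00 / (0.500)² = 2.00 / 0.2500 = 8.000.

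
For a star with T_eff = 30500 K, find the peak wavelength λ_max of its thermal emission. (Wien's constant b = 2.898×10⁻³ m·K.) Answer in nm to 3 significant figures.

λ_max = b/T = 2.898×10⁻³ / 30500 = 9.50×10^-8 m = 95.02 nm.

95.0 nm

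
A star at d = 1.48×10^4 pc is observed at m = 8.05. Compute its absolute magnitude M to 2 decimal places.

-7.80

M = m − 5 log₁₀(d/10 pc) = 8.05 − 5 log₁₀(1.48×10^4/10)
  = 8.05 − 5 × 3.170 = 8.05 − 15.85 = -7.80.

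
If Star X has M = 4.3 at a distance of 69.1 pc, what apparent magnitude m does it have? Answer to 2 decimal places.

8.50

m = M + 5 log₁₀(d/10 pc) = 4.3 + 5 log₁₀(69.1/10)
  = 4.3 + 5 × 0.839 = 4.3 + 4.20 = 8.50.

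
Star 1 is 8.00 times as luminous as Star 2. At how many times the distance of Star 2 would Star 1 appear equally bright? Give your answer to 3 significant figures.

2.83

Equal flux requires L_1/d_1² = L_2/d_2², so d_1/d_2 = √(L_1/L_2)
= √(8.00) = 2.828.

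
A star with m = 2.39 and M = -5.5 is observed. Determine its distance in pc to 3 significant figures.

m − M = 5 log₁₀(d/10 pc)
2.39 − (-5.5) = 7.89 = 5 log₁₀(d/10)
d = 10 × 10^(7.89/5) = 10 × 10^1.578 = 378.4 pc.

378 pc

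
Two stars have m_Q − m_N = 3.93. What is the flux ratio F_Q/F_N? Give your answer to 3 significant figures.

F_Q/F_N = 10^(−(m_Q − m_N)/2.5) = 10^(-3.93/2.5) = 10^-1.572 = 0.02679.

0.0268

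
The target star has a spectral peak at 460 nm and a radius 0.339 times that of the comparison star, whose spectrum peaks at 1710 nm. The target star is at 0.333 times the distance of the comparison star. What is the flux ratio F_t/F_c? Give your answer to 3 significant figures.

198

Wien's law: T_t/T_c = λ_c/λ_t = 1710/460 = 3.717.
L_t/L_c = (R_t/R_c)²(T_t/T_c)⁴ = (0.339)²(3.717)⁴ = 21.95.
F_t/F_c = (L_t/L_c)/(d_t/d_c)² = 21.95/(0.333)² = 197.9.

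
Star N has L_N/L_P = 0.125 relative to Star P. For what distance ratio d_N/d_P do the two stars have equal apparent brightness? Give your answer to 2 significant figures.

0.35

Equal flux requires L_N/d_N² = L_P/d_P², so d_N/d_P = √(L_N/L_P)
= √(0.125) = 0.3536.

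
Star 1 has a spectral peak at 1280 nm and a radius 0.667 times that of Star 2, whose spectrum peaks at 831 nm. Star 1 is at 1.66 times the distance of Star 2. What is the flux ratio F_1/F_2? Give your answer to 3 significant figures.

0.0287

Wien's law: T_1/T_2 = λ_2/λ_1 = 831/1280 = 0.6492.
L_1/L_2 = (R_1/R_2)²(T_1/T_2)⁴ = (0.667)²(0.6492)⁴ = 0.07903.
F_1/F_2 = (L_1/L_2)/(d_1/d_2)² = 0.07903/(1.66)² = 0.02868.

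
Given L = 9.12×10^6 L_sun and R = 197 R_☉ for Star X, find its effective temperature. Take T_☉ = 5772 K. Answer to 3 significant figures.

T/T_☉ = (L/L_☉)^(1/4) / (R/R_☉)^(1/2)
T = 5772 × (9.12×10^6)^(1/4) / √(197) = 5772 × 54.95 / 14.04 = 2.260×10^4 K.

2.26×10^4 K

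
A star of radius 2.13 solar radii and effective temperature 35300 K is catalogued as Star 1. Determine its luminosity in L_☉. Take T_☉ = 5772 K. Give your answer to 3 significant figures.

L/L_☉ = (R/R_☉)² (T/T_☉)⁴ = (2.13)² × (35300/5772)⁴
       = 4.537 × (6.116)⁴ = 4.537 × 1399 = 6347.

6.35×10^3 L_☉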